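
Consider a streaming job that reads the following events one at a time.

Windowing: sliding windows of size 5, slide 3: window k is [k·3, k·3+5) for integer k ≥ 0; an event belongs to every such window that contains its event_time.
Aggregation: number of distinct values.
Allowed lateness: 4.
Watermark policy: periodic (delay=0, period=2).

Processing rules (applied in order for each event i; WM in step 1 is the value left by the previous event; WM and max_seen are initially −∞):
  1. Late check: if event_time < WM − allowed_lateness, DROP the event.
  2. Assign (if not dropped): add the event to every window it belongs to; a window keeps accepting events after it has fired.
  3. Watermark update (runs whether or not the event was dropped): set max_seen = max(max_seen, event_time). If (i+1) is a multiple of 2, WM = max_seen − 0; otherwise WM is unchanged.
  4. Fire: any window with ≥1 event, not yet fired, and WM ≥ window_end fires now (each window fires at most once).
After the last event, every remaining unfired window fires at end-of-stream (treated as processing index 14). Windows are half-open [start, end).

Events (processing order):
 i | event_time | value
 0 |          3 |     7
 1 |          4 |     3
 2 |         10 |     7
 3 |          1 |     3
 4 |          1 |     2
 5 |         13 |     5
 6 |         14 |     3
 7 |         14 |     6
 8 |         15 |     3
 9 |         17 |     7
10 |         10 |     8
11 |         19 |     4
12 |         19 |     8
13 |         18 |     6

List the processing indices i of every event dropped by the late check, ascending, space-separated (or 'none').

4 10

i=0 t=3 v=7: → [3,8),[0,5); WM=−∞
i=1 t=4 v=3: → [3,8),[0,5); WM=4
i=2 t=10 v=7: → [9,14),[6,11); WM=4
i=3 t=1 v=3: → [0,5); WM=10; [0,5) fires=2 [3,8) fires=2
i=4 t=1 v=2: DROP (t<10-4); WM=10
i=5 t=13 v=5: → [12,17),[9,14); WM=13; [6,11) fires=1
i=6 t=14 v=3: → [12,17); WM=13
i=7 t=14 v=6: → [12,17); WM=14; [9,14) fires=2
i=8 t=15 v=3: → [15,20),[12,17); WM=14
i=9 t=17 v=7: → [15,20); WM=17; [12,17) fires=3
i=10 t=10 v=8: DROP (t<17-4); WM=17
i=11 t=19 v=4: → [18,23),[15,20); WM=19
i=12 t=19 v=8: → [18,23),[15,20); WM=19
i=13 t=18 v=6: → [18,23),[15,20); WM=19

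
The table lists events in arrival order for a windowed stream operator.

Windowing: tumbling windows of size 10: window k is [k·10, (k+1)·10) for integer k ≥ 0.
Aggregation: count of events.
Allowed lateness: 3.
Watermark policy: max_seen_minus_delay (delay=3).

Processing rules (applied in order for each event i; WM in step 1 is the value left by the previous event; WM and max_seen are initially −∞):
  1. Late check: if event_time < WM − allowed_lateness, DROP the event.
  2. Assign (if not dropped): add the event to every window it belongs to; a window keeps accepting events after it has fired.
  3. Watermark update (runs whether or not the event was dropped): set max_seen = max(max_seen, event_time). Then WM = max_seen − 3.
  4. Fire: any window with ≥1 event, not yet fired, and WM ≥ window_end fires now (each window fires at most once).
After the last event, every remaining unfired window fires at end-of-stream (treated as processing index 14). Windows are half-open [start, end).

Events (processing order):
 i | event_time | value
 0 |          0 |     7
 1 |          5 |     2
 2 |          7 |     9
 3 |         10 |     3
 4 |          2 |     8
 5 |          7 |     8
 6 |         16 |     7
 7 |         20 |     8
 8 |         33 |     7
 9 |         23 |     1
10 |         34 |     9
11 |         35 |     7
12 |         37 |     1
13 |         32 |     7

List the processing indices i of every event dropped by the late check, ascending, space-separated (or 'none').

i=0 t=0 v=7: → [0,10); WM=-3
i=1 t=5 v=2: → [0,10); WM=2
i=2 t=7 v=9: → [0,10); WM=4
i=3 t=10 v=3: → [10,20); WM=7
i=4 t=2 v=8: DROP (t<7-3); WM=7
i=5 t=7 v=8: → [0,10); WM=7
i=6 t=16 v=7: → [10,20); WM=13; [0,10) fires=4
i=7 t=20 v=8: → [20,30); WM=17
i=8 t=33 v=7: → [30,40); WM=30; [10,20) fires=2 [20,30) fires=1
i=9 t=23 v=1: DROP (t<30-3); WM=30
i=10 t=34 v=9: → [30,40); WM=31
i=11 t=35 v=7: → [30,40); WM=32
i=12 t=37 v=1: → [30,40); WM=34
i=13 t=32 v=7: → [30,40); WM=34

4 9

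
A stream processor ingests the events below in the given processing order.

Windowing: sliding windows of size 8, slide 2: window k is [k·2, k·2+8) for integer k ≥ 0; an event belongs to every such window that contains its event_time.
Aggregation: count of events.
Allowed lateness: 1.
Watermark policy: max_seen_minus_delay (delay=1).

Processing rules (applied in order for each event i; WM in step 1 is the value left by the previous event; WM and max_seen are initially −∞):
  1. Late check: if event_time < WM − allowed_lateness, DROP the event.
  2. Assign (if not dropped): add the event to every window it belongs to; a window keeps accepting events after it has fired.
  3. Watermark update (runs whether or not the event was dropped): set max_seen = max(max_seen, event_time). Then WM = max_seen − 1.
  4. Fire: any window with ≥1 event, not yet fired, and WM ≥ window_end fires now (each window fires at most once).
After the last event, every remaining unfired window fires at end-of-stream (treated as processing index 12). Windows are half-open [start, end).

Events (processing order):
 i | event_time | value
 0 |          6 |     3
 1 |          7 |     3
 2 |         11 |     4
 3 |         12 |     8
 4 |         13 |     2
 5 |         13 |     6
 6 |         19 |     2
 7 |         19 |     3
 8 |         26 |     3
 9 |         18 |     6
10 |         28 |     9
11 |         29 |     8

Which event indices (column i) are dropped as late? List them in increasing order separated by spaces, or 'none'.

9

i=0 t=6 v=3: → [6,14),[4,12),[2,10),[0,8); WM=5
i=1 t=7 v=3: → [6,14),[4,12),[2,10),[0,8); WM=6
i=2 t=11 v=4: → [10,18),[8,16),[6,14),[4,12); WM=10; [0,8) fires=2 [2,10) fires=2
i=3 t=12 v=8: → [12,20),[10,18),[8,16),[6,14); WM=11
i=4 t=13 v=2: → [12,20),[10,18),[8,16),[6,14); WM=12; [4,12) fires=3
i=5 t=13 v=6: → [12,20),[10,18),[8,16),[6,14); WM=12
i=6 t=19 v=2: → [18,26),[16,24),[14,22),[12,20); WM=18; [6,14) fires=6 [8,16) fires=4 [10,18) fires=4
i=7 t=19 v=3: → [18,26),[16,24),[14,22),[12,20); WM=18
i=8 t=26 v=3: → [26,34),[24,32),[22,30),[20,28); WM=25; [12,20) fires=5 [14,22) fires=2 [16,24) fires=2
i=9 t=18 v=6: DROP (t<25-1); WM=25
i=10 t=28 v=9: → [28,36),[26,34),[24,32),[22,30); WM=27; [18,26) fires=2
i=11 t=29 v=8: → [28,36),[26,34),[24,32),[22,30); WM=28; [20,28) fires=1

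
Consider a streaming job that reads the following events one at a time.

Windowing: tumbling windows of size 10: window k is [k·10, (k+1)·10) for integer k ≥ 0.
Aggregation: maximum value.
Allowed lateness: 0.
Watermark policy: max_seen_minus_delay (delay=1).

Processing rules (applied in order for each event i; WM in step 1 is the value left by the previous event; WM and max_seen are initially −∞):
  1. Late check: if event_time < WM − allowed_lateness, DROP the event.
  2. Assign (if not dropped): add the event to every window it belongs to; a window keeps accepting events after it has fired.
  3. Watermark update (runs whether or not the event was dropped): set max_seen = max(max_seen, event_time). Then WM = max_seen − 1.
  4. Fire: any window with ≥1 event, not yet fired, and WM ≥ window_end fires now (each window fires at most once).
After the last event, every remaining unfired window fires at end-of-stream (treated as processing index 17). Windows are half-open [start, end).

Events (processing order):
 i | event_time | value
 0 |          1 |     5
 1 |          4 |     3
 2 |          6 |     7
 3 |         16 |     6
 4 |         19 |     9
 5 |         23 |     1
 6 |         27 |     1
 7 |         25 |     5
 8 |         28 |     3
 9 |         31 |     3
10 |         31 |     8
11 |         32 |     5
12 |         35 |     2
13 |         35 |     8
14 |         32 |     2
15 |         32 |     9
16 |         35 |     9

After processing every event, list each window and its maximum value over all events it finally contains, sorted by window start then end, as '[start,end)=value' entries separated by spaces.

i=0 t=1 v=5: → [0,10); WM=0
i=1 t=4 v=3: → [0,10); WM=3
i=2 t=6 v=7: → [0,10); WM=5
i=3 t=16 v=6: → [10,20); WM=15; [0,10) fires=7
i=4 t=19 v=9: → [10,20); WM=18
i=5 t=23 v=1: → [20,30); WM=22; [10,20) fires=9
i=6 t=27 v=1: → [20,30); WM=26
i=7 t=25 v=5: DROP (t<26-0); WM=26
i=8 t=28 v=3: → [20,30); WM=27
i=9 t=31 v=3: → [30,40); WM=30; [20,30) fires=3
i=10 t=31 v=8: → [30,40); WM=30
i=11 t=32 v=5: → [30,40); WM=31
i=12 t=35 v=2: → [30,40); WM=34
i=13 t=35 v=8: → [30,40); WM=34
i=14 t=32 v=2: DROP (t<34-0); WM=34
i=15 t=32 v=9: DROP (t<34-0); WM=34
i=16 t=35 v=9: → [30,40); WM=34

[0,10)=7 [10,20)=9 [20,30)=3 [30,40)=9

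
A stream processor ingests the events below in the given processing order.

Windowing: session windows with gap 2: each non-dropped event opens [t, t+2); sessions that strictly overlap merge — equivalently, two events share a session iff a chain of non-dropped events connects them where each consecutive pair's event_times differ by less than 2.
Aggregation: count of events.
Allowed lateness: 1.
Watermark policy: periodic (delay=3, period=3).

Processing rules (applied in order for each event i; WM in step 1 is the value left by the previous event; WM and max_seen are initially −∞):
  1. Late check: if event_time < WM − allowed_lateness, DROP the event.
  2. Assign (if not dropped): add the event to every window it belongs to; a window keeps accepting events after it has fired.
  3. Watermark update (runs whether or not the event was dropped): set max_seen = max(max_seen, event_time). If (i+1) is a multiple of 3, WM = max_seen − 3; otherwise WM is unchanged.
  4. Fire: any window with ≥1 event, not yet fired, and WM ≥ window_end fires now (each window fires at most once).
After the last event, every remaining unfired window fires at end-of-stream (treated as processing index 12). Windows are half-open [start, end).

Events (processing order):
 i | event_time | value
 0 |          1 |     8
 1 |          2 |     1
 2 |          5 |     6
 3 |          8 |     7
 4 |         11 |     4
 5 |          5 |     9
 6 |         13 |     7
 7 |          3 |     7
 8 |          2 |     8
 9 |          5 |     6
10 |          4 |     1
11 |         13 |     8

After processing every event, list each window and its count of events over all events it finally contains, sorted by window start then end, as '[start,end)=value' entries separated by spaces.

i=0 t=1 v=8: → [1,3); WM=−∞
i=1 t=2 v=1: → [1,4); WM=−∞
i=2 t=5 v=6: → [5,7); WM=2
i=3 t=8 v=7: → [8,10); WM=2
i=4 t=11 v=4: → [11,13); WM=2
i=5 t=5 v=9: → [5,7); WM=8
i=6 t=13 v=7: → [13,15); WM=8
i=7 t=3 v=7: DROP (t<8-1); WM=8
i=8 t=2 v=8: DROP (t<8-1); WM=10
i=9 t=5 v=6: DROP (t<10-1); WM=10
i=10 t=4 v=1: DROP (t<10-1); WM=10
i=11 t=13 v=8: → [13,15); WM=10

[1,4)=2 [5,7)=2 [8,10)=1 [11,13)=1 [13,15)=2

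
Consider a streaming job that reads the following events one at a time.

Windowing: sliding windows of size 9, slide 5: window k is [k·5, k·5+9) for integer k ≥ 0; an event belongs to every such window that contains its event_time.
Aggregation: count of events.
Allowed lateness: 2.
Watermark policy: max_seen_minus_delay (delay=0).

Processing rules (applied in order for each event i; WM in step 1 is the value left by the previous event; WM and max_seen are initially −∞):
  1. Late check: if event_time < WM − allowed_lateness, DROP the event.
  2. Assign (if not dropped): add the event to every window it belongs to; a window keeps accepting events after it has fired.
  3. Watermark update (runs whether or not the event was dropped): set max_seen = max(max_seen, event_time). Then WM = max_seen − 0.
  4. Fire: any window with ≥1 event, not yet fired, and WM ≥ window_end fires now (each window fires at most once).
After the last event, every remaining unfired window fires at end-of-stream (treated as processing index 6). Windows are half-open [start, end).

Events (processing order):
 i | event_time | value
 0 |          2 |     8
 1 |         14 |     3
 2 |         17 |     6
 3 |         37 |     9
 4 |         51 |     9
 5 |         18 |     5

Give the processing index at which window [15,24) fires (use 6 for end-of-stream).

3

i=0 t=2 v=8: → [0,9); WM=2
i=1 t=14 v=3: → [10,19); WM=14; [0,9) fires=1
i=2 t=17 v=6: → [15,24),[10,19); WM=17
i=3 t=37 v=9: → [35,44),[30,39); WM=37; [10,19) fires=2 [15,24) fires=1
i=4 t=51 v=9: → [50,59),[45,54); WM=51; [30,39) fires=1 [35,44) fires=1
i=5 t=18 v=5: DROP (t<51-2); WM=51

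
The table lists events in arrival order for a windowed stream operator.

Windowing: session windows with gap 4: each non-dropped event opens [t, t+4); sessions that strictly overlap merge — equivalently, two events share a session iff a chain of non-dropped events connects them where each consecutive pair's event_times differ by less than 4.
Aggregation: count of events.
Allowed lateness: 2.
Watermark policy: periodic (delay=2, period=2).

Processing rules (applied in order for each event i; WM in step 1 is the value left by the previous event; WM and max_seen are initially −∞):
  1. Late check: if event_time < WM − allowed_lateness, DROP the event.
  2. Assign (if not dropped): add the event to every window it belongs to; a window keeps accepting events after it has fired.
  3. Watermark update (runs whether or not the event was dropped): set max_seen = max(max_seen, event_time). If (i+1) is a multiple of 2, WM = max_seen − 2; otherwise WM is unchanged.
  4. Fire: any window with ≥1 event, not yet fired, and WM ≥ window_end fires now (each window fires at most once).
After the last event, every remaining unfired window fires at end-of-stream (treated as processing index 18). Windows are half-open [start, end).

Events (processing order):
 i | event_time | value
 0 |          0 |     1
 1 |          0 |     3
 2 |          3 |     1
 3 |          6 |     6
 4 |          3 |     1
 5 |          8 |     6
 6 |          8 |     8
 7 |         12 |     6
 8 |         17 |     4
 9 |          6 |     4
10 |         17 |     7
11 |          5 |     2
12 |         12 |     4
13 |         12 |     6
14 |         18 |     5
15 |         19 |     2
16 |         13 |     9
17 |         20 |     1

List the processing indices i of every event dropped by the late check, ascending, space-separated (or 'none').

i=0 t=0 v=1: → [0,4); WM=−∞
i=1 t=0 v=3: → [0,4); WM=-2
i=2 t=3 v=1: → [0,7); WM=-2
i=3 t=6 v=6: → [0,10); WM=4
i=4 t=3 v=1: → [0,10); WM=4
i=5 t=8 v=6: → [0,12); WM=6
i=6 t=8 v=8: → [0,12); WM=6
i=7 t=12 v=6: → [12,16); WM=10
i=8 t=17 v=4: → [17,21); WM=10
i=9 t=6 v=4: DROP (t<10-2); WM=15
i=10 t=17 v=7: → [17,21); WM=15
i=11 t=5 v=2: DROP (t<15-2); WM=15
i=12 t=12 v=4: DROP (t<15-2); WM=15
i=13 t=12 v=6: DROP (t<15-2); WM=15
i=14 t=18 v=5: → [17,22); WM=15
i=15 t=19 v=2: → [17,23); WM=17
i=16 t=13 v=9: DROP (t<17-2); WM=17
i=17 t=20 v=1: → [17,24); WM=18

9 11 12 13 16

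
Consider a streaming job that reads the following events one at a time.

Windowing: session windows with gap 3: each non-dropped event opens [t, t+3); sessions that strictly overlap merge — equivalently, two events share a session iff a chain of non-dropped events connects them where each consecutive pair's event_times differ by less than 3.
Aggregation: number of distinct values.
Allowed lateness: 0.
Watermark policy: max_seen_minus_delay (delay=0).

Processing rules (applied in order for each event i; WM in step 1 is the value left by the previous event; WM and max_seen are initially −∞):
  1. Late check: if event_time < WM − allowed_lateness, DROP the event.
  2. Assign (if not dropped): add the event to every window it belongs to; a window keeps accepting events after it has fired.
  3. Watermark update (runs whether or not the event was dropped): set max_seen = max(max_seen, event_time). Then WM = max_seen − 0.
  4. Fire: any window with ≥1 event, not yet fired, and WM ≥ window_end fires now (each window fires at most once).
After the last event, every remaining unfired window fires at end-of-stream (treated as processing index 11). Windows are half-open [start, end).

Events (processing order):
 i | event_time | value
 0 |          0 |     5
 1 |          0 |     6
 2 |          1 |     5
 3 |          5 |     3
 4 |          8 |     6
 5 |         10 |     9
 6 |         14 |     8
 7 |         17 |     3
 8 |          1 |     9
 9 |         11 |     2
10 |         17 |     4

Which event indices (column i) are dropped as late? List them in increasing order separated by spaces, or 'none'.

i=0 t=0 v=5: → [0,3); WM=0
i=1 t=0 v=6: → [0,3); WM=0
i=2 t=1 v=5: → [0,4); WM=1
i=3 t=5 v=3: → [5,8); WM=5
i=4 t=8 v=6: → [8,11); WM=8
i=5 t=10 v=9: → [8,13); WM=10
i=6 t=14 v=8: → [14,17); WM=14
i=7 t=17 v=3: → [17,20); WM=17
i=8 t=1 v=9: DROP (t<17-0); WM=17
i=9 t=11 v=2: DROP (t<17-0); WM=17
i=10 t=17 v=4: → [17,20); WM=17

8 9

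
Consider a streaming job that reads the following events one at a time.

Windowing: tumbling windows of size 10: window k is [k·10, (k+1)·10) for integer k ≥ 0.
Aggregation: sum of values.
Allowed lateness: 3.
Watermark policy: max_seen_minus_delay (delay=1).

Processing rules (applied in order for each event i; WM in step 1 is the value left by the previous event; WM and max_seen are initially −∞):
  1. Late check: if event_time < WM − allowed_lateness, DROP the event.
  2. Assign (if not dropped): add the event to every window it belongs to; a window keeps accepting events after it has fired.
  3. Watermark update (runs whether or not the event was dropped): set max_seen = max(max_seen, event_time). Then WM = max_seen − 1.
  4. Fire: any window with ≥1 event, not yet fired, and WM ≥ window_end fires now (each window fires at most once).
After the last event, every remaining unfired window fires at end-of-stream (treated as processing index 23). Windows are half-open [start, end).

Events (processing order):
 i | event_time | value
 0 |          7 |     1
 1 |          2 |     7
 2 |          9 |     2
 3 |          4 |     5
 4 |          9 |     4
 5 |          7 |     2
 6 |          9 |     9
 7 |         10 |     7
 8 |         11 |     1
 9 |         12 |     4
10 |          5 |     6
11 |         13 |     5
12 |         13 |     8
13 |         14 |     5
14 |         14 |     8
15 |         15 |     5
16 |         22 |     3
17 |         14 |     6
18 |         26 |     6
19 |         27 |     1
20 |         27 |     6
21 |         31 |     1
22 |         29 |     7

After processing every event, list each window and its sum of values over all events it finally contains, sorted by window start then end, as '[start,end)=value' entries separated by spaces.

i=0 t=7 v=1: → [0,10); WM=6
i=1 t=2 v=7: DROP (t<6-3); WM=6
i=2 t=9 v=2: → [0,10); WM=8
i=3 t=4 v=5: DROP (t<8-3); WM=8
i=4 t=9 v=4: → [0,10); WM=8
i=5 t=7 v=2: → [0,10); WM=8
i=6 t=9 v=9: → [0,10); WM=8
i=7 t=10 v=7: → [10,20); WM=9
i=8 t=11 v=1: → [10,20); WM=10; [0,10) fires=18
i=9 t=12 v=4: → [10,20); WM=11
i=10 t=5 v=6: DROP (t<11-3); WM=11
i=11 t=13 v=5: → [10,20); WM=12
i=12 t=13 v=8: → [10,20); WM=12
i=13 t=14 v=5: → [10,20); WM=13
i=14 t=14 v=8: → [10,20); WM=13
i=15 t=15 v=5: → [10,20); WM=14
i=16 t=22 v=3: → [20,30); WM=21; [10,20) fires=43
i=17 t=14 v=6: DROP (t<21-3); WM=21
i=18 t=26 v=6: → [20,30); WM=25
i=19 t=27 v=1: → [20,30); WM=26
i=20 t=27 v=6: → [20,30); WM=26
i=21 t=31 v=1: → [30,40); WM=30; [20,30) fires=16
i=22 t=29 v=7: → [20,30); WM=30

[0,10)=18 [10,20)=43 [20,30)=23 [30,40)=1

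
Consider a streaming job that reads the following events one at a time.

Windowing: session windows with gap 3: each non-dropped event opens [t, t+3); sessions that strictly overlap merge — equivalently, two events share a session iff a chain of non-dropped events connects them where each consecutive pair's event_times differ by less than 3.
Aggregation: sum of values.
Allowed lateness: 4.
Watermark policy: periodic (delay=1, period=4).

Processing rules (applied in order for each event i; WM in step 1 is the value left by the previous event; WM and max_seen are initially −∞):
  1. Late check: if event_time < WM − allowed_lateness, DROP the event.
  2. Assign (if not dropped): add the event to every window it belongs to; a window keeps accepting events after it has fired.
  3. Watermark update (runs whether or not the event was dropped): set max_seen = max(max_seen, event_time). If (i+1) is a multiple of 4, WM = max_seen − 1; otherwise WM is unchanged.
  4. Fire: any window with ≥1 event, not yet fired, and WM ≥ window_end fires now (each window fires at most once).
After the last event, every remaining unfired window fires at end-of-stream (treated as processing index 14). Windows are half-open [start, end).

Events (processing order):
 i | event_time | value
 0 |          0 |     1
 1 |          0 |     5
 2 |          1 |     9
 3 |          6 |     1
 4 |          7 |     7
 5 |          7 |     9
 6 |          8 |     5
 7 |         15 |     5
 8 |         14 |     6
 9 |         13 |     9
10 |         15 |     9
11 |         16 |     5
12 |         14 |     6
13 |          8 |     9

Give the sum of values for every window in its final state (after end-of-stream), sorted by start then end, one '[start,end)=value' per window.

[0,4)=15 [6,11)=22 [13,19)=40

i=0 t=0 v=1: → [0,3); WM=−∞
i=1 t=0 v=5: → [0,3); WM=−∞
i=2 t=1 v=9: → [0,4); WM=−∞
i=3 t=6 v=1: → [6,9); WM=5
i=4 t=7 v=7: → [6,10); WM=5
i=5 t=7 v=9: → [6,10); WM=5
i=6 t=8 v=5: → [6,11); WM=5
i=7 t=15 v=5: → [15,18); WM=14
i=8 t=14 v=6: → [14,18); WM=14
i=9 t=13 v=9: → [13,18); WM=14
i=10 t=15 v=9: → [13,18); WM=14
i=11 t=16 v=5: → [13,19); WM=15
i=12 t=14 v=6: → [13,19); WM=15
i=13 t=8 v=9: DROP (t<15-4); WM=15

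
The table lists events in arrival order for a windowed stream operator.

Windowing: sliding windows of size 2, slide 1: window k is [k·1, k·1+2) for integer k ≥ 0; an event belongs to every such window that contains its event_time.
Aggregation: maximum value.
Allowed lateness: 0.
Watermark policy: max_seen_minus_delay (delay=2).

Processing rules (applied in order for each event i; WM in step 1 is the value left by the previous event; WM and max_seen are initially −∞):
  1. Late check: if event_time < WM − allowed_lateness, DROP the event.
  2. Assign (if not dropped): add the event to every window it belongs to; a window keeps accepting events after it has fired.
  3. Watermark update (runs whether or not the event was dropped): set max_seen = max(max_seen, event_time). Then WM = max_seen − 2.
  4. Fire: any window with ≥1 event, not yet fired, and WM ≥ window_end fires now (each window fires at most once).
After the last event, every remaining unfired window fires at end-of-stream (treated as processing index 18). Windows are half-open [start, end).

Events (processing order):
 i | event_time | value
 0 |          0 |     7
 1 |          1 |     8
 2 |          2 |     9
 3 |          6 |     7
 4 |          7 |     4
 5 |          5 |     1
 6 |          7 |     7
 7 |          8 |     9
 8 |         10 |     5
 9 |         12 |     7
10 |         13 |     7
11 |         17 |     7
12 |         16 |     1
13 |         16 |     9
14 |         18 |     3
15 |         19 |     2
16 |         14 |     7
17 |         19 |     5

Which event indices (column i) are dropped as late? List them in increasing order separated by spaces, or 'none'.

i=0 t=0 v=7: → [0,2); WM=-2
i=1 t=1 v=8: → [1,3),[0,2); WM=-1
i=2 t=2 v=9: → [2,4),[1,3); WM=0
i=3 t=6 v=7: → [6,8),[5,7); WM=4; [0,2) fires=8 [1,3) fires=9 [2,4) fires=9
i=4 t=7 v=4: → [7,9),[6,8); WM=5
i=5 t=5 v=1: → [5,7),[4,6); WM=5
i=6 t=7 v=7: → [7,9),[6,8); WM=5
i=7 t=8 v=9: → [8,10),[7,9); WM=6; [4,6) fires=1
i=8 t=10 v=5: → [10,12),[9,11); WM=8; [5,7) fires=7 [6,8) fires=7
i=9 t=12 v=7: → [12,14),[11,13); WM=10; [7,9) fires=9 [8,10) fires=9
i=10 t=13 v=7: → [13,15),[12,14); WM=11; [9,11) fires=5
i=11 t=17 v=7: → [17,19),[16,18); WM=15; [10,12) fires=5 [11,13) fires=7 [12,14) fires=7 [13,15) fires=7
i=12 t=16 v=1: → [16,18),[15,17); WM=15
i=13 t=16 v=9: → [16,18),[15,17); WM=15
i=14 t=18 v=3: → [18,20),[17,19); WM=16
i=15 t=19 v=2: → [19,21),[18,20); WM=17; [15,17) fires=9
i=16 t=14 v=7: DROP (t<17-0); WM=17
i=17 t=19 v=5: → [19,21),[18,20); WM=17

16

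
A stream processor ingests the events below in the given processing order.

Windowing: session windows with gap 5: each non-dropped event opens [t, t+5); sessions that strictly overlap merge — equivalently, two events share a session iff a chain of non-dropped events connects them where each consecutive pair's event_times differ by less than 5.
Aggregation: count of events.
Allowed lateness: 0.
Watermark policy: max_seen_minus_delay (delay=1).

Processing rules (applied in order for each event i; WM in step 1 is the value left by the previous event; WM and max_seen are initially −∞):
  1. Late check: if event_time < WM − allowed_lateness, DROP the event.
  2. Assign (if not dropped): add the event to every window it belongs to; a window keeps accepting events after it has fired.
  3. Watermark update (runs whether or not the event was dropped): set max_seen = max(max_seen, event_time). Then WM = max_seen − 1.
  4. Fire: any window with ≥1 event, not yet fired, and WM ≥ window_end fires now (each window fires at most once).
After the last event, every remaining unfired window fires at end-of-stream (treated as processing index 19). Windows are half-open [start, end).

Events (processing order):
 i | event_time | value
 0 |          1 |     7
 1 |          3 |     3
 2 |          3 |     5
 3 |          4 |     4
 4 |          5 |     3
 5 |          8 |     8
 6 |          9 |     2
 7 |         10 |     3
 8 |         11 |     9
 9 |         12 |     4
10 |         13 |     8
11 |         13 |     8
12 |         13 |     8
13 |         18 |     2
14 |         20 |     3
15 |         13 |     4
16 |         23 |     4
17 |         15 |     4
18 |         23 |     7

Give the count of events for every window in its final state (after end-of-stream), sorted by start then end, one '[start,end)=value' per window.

[1,18)=13 [18,28)=4

i=0 t=1 v=7: → [1,6); WM=0
i=1 t=3 v=3: → [1,8); WM=2
i=2 t=3 v=5: → [1,8); WM=2
i=3 t=4 v=4: → [1,9); WM=3
i=4 t=5 v=3: → [1,10); WM=4
i=5 t=8 v=8: → [1,13); WM=7
i=6 t=9 v=2: → [1,14); WM=8
i=7 t=10 v=3: → [1,15); WM=9
i=8 t=11 v=9: → [1,16); WM=10
i=9 t=12 v=4: → [1,17); WM=11
i=10 t=13 v=8: → [1,18); WM=12
i=11 t=13 v=8: → [1,18); WM=12
i=12 t=13 v=8: → [1,18); WM=12
i=13 t=18 v=2: → [18,23); WM=17
i=14 t=20 v=3: → [18,25); WM=19
i=15 t=13 v=4: DROP (t<19-0); WM=19
i=16 t=23 v=4: → [18,28); WM=22
i=17 t=15 v=4: DROP (t<22-0); WM=22
i=18 t=23 v=7: → [18,28); WM=22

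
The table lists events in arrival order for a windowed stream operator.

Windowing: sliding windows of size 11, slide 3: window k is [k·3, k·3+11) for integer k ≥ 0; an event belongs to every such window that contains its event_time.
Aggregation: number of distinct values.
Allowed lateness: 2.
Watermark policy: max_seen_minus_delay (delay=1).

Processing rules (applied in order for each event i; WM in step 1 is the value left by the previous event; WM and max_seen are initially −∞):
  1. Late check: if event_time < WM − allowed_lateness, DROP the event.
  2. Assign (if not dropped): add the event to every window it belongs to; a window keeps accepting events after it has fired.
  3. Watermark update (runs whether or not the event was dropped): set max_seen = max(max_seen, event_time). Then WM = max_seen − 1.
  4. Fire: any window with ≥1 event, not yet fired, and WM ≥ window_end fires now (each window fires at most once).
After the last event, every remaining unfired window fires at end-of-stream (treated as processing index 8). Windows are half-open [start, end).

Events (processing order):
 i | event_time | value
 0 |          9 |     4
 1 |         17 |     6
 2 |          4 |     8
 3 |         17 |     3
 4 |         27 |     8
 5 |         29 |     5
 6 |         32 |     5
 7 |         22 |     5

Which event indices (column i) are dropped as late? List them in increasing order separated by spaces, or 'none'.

2 7

i=0 t=9 v=4: → [9,20),[6,17),[3,14),[0,11); WM=8
i=1 t=17 v=6: → [15,26),[12,23),[9,20); WM=16; [0,11) fires=1 [3,14) fires=1
i=2 t=4 v=8: DROP (t<16-2); WM=16
i=3 t=17 v=3: → [15,26),[12,23),[9,20); WM=16
i=4 t=27 v=8: → [27,38),[24,35),[21,32),[18,29); WM=26; [6,17) fires=1 [9,20) fires=3 [12,23) fires=2 [15,26) fires=2
i=5 t=29 v=5: → [27,38),[24,35),[21,32); WM=28
i=6 t=32 v=5: → [30,41),[27,38),[24,35); WM=31; [18,29) fires=1
i=7 t=22 v=5: DROP (t<31-2); WM=31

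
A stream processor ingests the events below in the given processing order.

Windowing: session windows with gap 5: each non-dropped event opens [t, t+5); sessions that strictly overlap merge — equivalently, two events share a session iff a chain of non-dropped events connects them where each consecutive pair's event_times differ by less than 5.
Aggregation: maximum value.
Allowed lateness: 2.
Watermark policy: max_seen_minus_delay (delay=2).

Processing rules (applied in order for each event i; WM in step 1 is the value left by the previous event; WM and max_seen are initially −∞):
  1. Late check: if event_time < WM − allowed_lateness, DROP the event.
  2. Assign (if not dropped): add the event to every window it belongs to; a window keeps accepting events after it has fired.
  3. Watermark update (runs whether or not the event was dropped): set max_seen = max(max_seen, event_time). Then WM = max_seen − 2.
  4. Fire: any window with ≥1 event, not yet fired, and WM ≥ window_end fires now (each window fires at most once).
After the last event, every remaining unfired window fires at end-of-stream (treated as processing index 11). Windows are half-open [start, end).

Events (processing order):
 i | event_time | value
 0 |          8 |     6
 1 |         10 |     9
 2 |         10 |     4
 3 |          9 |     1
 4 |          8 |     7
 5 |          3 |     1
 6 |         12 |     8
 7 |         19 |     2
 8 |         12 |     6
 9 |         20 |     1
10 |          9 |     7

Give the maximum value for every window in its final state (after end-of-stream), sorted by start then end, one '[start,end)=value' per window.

[8,17)=9 [19,25)=2

i=0 t=8 v=6: → [8,13); WM=6
i=1 t=10 v=9: → [8,15); WM=8
i=2 t=10 v=4: → [8,15); WM=8
i=3 t=9 v=1: → [8,15); WM=8
i=4 t=8 v=7: → [8,15); WM=8
i=5 t=3 v=1: DROP (t<8-2); WM=8
i=6 t=12 v=8: → [8,17); WM=10
i=7 t=19 v=2: → [19,24); WM=17
i=8 t=12 v=6: DROP (t<17-2); WM=17
i=9 t=20 v=1: → [19,25); WM=18
i=10 t=9 v=7: DROP (t<18-2); WM=18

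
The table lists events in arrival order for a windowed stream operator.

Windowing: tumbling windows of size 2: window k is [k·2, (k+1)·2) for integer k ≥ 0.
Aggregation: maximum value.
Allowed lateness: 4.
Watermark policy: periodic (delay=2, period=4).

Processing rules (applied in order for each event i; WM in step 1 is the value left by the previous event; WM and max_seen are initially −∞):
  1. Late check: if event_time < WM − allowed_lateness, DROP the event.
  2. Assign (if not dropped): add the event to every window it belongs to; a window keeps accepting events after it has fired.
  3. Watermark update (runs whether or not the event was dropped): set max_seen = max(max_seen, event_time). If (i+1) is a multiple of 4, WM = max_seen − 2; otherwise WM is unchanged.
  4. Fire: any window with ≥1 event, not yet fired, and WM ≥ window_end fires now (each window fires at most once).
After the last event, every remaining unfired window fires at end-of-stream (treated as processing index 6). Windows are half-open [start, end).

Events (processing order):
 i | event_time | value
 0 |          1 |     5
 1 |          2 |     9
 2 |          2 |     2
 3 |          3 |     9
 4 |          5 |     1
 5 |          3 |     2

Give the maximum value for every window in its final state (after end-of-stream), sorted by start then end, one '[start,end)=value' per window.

i=0 t=1 v=5: → [0,2); WM=−∞
i=1 t=2 v=9: → [2,4); WM=−∞
i=2 t=2 v=2: → [2,4); WM=−∞
i=3 t=3 v=9: → [2,4); WM=1
i=4 t=5 v=1: → [4,6); WM=1
i=5 t=3 v=2: → [2,4); WM=1

[0,2)=5 [2,4)=9 [4,6)=1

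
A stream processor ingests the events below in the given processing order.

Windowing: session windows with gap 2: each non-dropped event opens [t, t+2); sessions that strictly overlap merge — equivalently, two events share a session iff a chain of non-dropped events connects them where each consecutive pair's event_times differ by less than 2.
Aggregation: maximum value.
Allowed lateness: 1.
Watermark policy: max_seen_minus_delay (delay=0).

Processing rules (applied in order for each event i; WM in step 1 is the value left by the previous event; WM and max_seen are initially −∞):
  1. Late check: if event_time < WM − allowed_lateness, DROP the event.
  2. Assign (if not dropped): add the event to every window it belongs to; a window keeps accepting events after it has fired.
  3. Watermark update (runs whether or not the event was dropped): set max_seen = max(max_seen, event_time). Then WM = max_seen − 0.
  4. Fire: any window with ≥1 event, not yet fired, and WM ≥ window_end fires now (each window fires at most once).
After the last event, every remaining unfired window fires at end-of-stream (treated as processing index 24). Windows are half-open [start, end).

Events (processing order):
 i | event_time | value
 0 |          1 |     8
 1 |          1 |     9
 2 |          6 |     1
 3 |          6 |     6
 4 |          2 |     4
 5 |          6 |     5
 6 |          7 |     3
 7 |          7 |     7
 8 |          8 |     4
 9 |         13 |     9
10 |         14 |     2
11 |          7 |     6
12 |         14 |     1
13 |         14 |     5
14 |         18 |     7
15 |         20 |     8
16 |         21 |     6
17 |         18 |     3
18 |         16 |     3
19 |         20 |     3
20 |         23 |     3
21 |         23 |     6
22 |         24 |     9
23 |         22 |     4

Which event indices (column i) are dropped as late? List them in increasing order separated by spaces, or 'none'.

4 11 17 18 23

i=0 t=1 v=8: → [1,3); WM=1
i=1 t=1 v=9: → [1,3); WM=1
i=2 t=6 v=1: → [6,8); WM=6
i=3 t=6 v=6: → [6,8); WM=6
i=4 t=2 v=4: DROP (t<6-1); WM=6
i=5 t=6 v=5: → [6,8); WM=6
i=6 t=7 v=3: → [6,9); WM=7
i=7 t=7 v=7: → [6,9); WM=7
i=8 t=8 v=4: → [6,10); WM=8
i=9 t=13 v=9: → [13,15); WM=13
i=10 t=14 v=2: → [13,16); WM=14
i=11 t=7 v=6: DROP (t<14-1); WM=14
i=12 t=14 v=1: → [13,16); WM=14
i=13 t=14 v=5: → [13,16); WM=14
i=14 t=18 v=7: → [18,20); WM=18
i=15 t=20 v=8: → [20,22); WM=20
i=16 t=21 v=6: → [20,23); WM=21
i=17 t=18 v=3: DROP (t<21-1); WM=21
i=18 t=16 v=3: DROP (t<21-1); WM=21
i=19 t=20 v=3: → [20,23); WM=21
i=20 t=23 v=3: → [23,25); WM=23
i=21 t=23 v=6: → [23,25); WM=23
i=22 t=24 v=9: → [23,26); WM=24
i=23 t=22 v=4: DROP (t<24-1); WM=24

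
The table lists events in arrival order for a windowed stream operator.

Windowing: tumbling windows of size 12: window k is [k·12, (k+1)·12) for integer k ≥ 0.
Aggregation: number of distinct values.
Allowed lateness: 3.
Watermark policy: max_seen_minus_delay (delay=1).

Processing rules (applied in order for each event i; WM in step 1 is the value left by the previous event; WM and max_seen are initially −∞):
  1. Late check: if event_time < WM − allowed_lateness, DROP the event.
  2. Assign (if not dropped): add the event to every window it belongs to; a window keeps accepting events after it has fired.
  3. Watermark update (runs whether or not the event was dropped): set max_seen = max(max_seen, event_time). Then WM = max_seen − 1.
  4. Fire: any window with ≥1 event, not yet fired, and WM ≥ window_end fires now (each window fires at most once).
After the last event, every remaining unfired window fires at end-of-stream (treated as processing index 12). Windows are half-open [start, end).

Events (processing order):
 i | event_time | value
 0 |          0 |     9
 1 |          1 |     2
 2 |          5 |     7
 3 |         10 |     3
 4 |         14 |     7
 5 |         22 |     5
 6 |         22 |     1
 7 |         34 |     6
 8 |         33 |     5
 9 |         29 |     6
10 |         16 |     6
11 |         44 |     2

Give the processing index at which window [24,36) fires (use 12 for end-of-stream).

11

i=0 t=0 v=9: → [0,12); WM=-1
i=1 t=1 v=2: → [0,12); WM=0
i=2 t=5 v=7: → [0,12); WM=4
i=3 t=10 v=3: → [0,12); WM=9
i=4 t=14 v=7: → [12,24); WM=13; [0,12) fires=4
i=5 t=22 v=5: → [12,24); WM=21
i=6 t=22 v=1: → [12,24); WM=21
i=7 t=34 v=6: → [24,36); WM=33; [12,24) fires=3
i=8 t=33 v=5: → [24,36); WM=33
i=9 t=29 v=6: DROP (t<33-3); WM=33
i=10 t=16 v=6: DROP (t<33-3); WM=33
i=11 t=44 v=2: → [36,48); WM=43; [24,36) fires=2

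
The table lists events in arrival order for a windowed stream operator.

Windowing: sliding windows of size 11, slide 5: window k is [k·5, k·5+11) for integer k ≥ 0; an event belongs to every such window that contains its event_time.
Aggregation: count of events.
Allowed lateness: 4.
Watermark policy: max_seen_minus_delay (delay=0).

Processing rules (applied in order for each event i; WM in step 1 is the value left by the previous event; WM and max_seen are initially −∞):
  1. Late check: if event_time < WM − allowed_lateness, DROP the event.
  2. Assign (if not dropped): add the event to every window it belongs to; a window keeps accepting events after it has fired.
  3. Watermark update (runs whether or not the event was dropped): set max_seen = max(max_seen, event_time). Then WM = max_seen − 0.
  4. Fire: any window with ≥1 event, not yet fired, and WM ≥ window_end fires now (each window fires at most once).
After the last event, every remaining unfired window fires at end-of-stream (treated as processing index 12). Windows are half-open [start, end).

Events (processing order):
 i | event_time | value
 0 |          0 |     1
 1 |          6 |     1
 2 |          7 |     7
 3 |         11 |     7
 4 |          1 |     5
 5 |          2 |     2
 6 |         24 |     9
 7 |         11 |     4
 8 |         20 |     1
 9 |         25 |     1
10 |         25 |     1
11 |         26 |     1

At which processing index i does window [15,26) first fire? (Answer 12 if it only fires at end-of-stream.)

11

i=0 t=0 v=1: → [0,11); WM=0
i=1 t=6 v=1: → [5,16),[0,11); WM=6
i=2 t=7 v=7: → [5,16),[0,11); WM=7
i=3 t=11 v=7: → [10,21),[5,16); WM=11; [0,11) fires=3
i=4 t=1 v=5: DROP (t<11-4); WM=11
i=5 t=2 v=2: DROP (t<11-4); WM=11
i=6 t=24 v=9: → [20,31),[15,26); WM=24; [5,16) fires=3 [10,21) fires=1
i=7 t=11 v=4: DROP (t<24-4); WM=24
i=8 t=20 v=1: → [20,31),[15,26),[10,21); WM=24
i=9 t=25 v=1: → [25,36),[20,31),[15,26); WM=25
i=10 t=25 v=1: → [25,36),[20,31),[15,26); WM=25
i=11 t=26 v=1: → [25,36),[20,31); WM=26; [15,26) fires=4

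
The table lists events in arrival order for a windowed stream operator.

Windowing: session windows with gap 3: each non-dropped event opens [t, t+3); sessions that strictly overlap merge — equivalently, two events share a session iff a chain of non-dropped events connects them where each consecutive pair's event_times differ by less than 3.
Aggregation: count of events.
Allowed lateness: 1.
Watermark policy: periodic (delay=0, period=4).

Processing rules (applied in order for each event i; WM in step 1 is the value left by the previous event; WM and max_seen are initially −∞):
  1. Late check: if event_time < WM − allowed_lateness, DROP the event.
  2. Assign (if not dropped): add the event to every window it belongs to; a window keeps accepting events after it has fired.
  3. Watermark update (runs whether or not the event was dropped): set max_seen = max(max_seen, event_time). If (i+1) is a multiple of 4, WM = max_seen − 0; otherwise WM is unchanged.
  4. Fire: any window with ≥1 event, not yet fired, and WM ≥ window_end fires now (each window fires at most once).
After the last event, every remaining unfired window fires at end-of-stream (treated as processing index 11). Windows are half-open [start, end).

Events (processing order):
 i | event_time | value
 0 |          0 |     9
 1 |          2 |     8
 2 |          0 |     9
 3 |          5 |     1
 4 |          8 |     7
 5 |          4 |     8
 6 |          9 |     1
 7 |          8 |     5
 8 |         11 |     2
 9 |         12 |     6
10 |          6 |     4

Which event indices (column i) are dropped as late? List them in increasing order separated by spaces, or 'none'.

10

i=0 t=0 v=9: → [0,3); WM=−∞
i=1 t=2 v=8: → [0,5); WM=−∞
i=2 t=0 v=9: → [0,5); WM=−∞
i=3 t=5 v=1: → [5,8); WM=5
i=4 t=8 v=7: → [8,11); WM=5
i=5 t=4 v=8: → [0,8); WM=5
i=6 t=9 v=1: → [8,12); WM=5
i=7 t=8 v=5: → [8,12); WM=9
i=8 t=11 v=2: → [8,14); WM=9
i=9 t=12 v=6: → [8,15); WM=9
i=10 t=6 v=4: DROP (t<9-1); WM=9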